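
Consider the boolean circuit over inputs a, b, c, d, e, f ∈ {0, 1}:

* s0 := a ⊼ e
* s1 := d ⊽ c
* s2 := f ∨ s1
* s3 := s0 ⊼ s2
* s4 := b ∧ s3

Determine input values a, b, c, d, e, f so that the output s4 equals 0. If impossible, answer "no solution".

s4 = b ∧ s3 must be 0, so at least one of b, s3 is 0.
Check with a=0, b=0, c=0, d=1, e=1, f=1:
s0 = a ⊼ e = 0 ⊼ 1 = 1
s1 = d ⊽ c = 1 ⊽ 0 = 0
s2 = f ∨ s1 = 1 ∨ 0 = 1
s3 = s0 ⊼ s2 = 1 ⊼ 1 = 0
s4 = b ∧ s3 = 0 ∧ 0 = 0
So s4 = 0 as required.

a=0, b=0, c=0, d=1, e=1, f=1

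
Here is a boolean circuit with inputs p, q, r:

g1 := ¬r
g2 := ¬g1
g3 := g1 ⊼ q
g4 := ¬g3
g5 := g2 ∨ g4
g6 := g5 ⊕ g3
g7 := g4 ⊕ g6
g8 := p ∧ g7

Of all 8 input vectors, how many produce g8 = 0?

g8 = p ∧ g7 must be 0, so at least one of p, g7 is 0.
Enumerating the 8 input combinations, 7 give g8 = 0 and 1 give g8 = 1.

7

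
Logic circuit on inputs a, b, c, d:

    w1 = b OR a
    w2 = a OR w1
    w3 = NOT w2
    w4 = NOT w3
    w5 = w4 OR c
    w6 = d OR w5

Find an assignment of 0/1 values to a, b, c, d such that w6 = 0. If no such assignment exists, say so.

w6 = d OR w5 must be 0, so both d = 0 and w5 = 0.
w5 = w4 OR c must be 0, so both w4 = 0 and c = 0.
w4 = NOT w3 must be 0, so w3 = 1.
Check with a=0, b=0, c=0, d=0:
w1 = b OR a = 0 OR 0 = 0
w2 = a OR w1 = 0 OR 0 = 0
w3 = NOT w2 = NOT 0 = 1
w4 = NOT w3 = NOT 1 = 0
w5 = w4 OR c = 0 OR 0 = 0
w6 = d OR w5 = 0 OR 0 = 0
So w6 = 0 as required.

a=0, b=0, c=0, d=0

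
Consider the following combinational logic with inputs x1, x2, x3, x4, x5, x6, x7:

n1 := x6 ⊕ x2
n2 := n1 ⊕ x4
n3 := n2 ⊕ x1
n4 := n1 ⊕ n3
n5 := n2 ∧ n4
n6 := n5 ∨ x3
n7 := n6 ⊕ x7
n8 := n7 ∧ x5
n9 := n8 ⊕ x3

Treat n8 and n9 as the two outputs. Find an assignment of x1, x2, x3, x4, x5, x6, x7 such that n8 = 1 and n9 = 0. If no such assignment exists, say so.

Check with x1=0, x2=1, x3=1, x4=1, x5=1, x6=0, x7=0:
n1 = x6 ⊕ x2 = 0 ⊕ 1 = 1
n2 = n1 ⊕ x4 = 1 ⊕ 1 = 0
n3 = n2 ⊕ x1 = 0 ⊕ 0 = 0
n4 = n1 ⊕ n3 = 1 ⊕ 0 = 1
n5 = n2 ∧ n4 = 0 ∧ 1 = 0
n6 = n5 ∨ x3 = 0 ∨ 1 = 1
n7 = n6 ⊕ x7 = 1 ⊕ 0 = 1
n8 = n7 ∧ x5 = 1 ∧ 1 = 1
n9 = n8 ⊕ x3 = 1 ⊕ 1 = 0
So n8 = 1 and n9 = 0.

x1=0, x2=1, x3=1, x4=1, x5=1, x6=0, x7=0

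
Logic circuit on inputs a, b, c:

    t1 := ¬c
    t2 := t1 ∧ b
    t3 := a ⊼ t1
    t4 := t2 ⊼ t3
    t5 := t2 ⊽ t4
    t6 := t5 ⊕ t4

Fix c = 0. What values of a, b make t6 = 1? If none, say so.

t6 = t5 ⊕ t4 must be 1, so t5 and t4 differ.
Check with c = 0 and a=1, b=1:
t1 = ¬c = ¬0 = 1
t2 = t1 ∧ b = 1 ∧ 1 = 1
t3 = a ⊼ t1 = 1 ⊼ 1 = 0
t4 = t2 ⊼ t3 = 1 ⊼ 0 = 1
t5 = t2 ⊽ t4 = 1 ⊽ 1 = 0
t6 = t5 ⊕ t4 = 0 ⊕ 1 = 1
So t6 = 1.

a=1, b=1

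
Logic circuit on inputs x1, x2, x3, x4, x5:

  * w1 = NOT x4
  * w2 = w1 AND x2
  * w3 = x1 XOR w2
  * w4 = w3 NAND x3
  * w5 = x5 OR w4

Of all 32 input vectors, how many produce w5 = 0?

w5 = x5 OR w4 must be 0, so both x5 = 0 and w4 = 0.
w4 = w3 NAND x3 must be 0, so both w3 = 1 and x3 = 1.
Satisfying assignments:
  x1=0, x2=1, x3=1, x4=0, x5=0
  x1=1, x2=0, x3=1, x4=0, x5=0
  x1=1, x2=0, x3=1, x4=1, x5=0
  x1=1, x2=1, x3=1, x4=1, x5=0

4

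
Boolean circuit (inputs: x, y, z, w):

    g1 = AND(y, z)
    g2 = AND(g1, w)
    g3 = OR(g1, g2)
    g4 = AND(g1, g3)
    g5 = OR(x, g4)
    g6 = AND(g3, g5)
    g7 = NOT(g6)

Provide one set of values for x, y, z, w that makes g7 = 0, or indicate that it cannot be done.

x=0 y=1 z=1 w=0

Check with x=0 y=1 z=1 w=0:
g1 = AND(y, z) = AND(1, 1) = 1
g2 = AND(g1, w) = AND(1, 0) = 0
g3 = OR(g1, g2) = OR(1, 0) = 1
g4 = AND(g1, g3) = AND(1, 1) = 1
g5 = OR(x, g4) = OR(0, 1) = 1
g6 = AND(g3, g5) = AND(1, 1) = 1
g7 = NOT(g6) = NOT 1 = 0
So g7 = 0 as required.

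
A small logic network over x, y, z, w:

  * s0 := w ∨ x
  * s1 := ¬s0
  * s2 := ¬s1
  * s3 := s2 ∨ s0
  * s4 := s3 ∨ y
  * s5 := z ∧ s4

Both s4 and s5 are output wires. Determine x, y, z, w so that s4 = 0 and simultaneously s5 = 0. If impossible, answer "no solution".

Check with x=0, y=0, z=0, w=0:
s0 = w ∨ x = 0 ∨ 0 = 0
s1 = ¬s0 = ¬0 = 1
s2 = ¬s1 = ¬1 = 0
s3 = s2 ∨ s0 = 0 ∨ 0 = 0
s4 = s3 ∨ y = 0 ∨ 0 = 0
s5 = z ∧ s4 = 0 ∧ 0 = 0
So s4 = 0 and s5 = 0.

x=0, y=0, z=0, w=0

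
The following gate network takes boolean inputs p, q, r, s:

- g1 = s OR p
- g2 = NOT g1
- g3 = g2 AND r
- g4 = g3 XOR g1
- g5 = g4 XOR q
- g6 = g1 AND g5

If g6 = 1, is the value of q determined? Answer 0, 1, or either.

g6 = g1 AND g5 must be 1, so both g1 = 1 and g5 = 1.
g1 = s OR p must be 1, so at least one of s, p is 1.
g5 = g4 XOR q must be 1, so g4 and q differ.
Every assignment with g6 = 1 has q = 0; there are 6 such assignment(s).

0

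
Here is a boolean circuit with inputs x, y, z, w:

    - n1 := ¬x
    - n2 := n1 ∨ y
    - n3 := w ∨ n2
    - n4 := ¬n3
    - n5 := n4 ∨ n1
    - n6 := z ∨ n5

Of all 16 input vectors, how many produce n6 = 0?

3

n6 = z ∨ n5 must be 0, so both z = 0 and n5 = 0.
Satisfying assignments:
  x=1, y=0, z=0, w=1
  x=1, y=1, z=0, w=0
  x=1, y=1, z=0, w=1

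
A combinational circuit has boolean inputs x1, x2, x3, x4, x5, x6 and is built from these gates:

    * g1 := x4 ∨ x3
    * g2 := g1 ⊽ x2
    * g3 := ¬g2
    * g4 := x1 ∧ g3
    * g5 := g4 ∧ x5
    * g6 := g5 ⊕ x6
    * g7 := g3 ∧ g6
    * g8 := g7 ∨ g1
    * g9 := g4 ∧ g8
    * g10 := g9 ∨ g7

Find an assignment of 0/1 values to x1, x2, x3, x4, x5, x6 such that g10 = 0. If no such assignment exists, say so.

x1=0, x2=0, x3=0, x4=0, x5=1, x6=1

g10 = g9 ∨ g7 must be 0, so both g9 = 0 and g7 = 0.
g9 = g4 ∧ g8 must be 0, so at least one of g4, g8 is 0.
g7 = g3 ∧ g6 must be 0, so at least one of g3, g6 is 0.
Check with x1=0, x2=0, x3=0, x4=0, x5=1, x6=1:
g1 = x4 ∨ x3 = 0 ∨ 0 = 0
g2 = g1 ⊽ x2 = 0 ⊽ 0 = 1
g3 = ¬g2 = ¬1 = 0
g4 = x1 ∧ g3 = 0 ∧ 0 = 0
g5 = g4 ∧ x5 = 0 ∧ 1 = 0
g6 = g5 ⊕ x6 = 0 ⊕ 1 = 1
g7 = g3 ∧ g6 = 0 ∧ 1 = 0
g8 = g7 ∨ g1 = 0 ∨ 0 = 0
g9 = g4 ∧ g8 = 0 ∧ 0 = 0
g10 = g9 ∨ g7 = 0 ∨ 0 = 0
So g10 = 0 as required.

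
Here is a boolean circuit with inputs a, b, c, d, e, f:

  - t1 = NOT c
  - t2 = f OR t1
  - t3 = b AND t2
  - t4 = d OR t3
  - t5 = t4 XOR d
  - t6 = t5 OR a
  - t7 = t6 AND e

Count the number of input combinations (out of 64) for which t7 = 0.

45

t7 = t6 AND e must be 0, so at least one of t6, e is 0.
Enumerating the 64 input combinations, 45 give t7 = 0 and 19 give t7 = 1.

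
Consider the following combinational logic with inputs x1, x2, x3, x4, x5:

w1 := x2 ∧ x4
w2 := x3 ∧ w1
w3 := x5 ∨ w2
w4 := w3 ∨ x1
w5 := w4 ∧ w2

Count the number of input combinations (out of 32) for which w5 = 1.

w5 = w4 ∧ w2 must be 1, so both w4 = 1 and w2 = 1.
w4 = w3 ∨ x1 must be 1, so at least one of w3, x1 is 1.
w2 = x3 ∧ w1 must be 1, so both x3 = 1 and w1 = 1.
Enumerating the 32 input combinations, 4 give w5 = 1 and 28 give w5 = 0.

4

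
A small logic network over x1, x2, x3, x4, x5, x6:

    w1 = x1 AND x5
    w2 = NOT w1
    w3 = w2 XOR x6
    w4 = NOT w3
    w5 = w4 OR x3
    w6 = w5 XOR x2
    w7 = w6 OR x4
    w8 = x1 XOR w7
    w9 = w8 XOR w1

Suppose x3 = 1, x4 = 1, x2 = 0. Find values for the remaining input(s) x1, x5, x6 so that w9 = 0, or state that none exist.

x1=1 x5=0 x6=0

w9 = w8 XOR w1 must be 0, so w8 and w1 are equal.
Check with x3 = 1, x4 = 1, x2 = 0 and x1=1, x5=0, x6=0:
w1 = x1 AND x5 = 1 AND 0 = 0
w2 = NOT w1 = NOT 0 = 1
w3 = w2 XOR x6 = 1 XOR 0 = 1
w4 = NOT w3 = NOT 1 = 0
w5 = w4 OR x3 = 0 OR 1 = 1
w6 = w5 XOR x2 = 1 XOR 0 = 1
w7 = w6 OR x4 = 1 OR 1 = 1
w8 = x1 XOR w7 = 1 XOR 1 = 0
w9 = w8 XOR w1 = 0 XOR 0 = 0
So w9 = 0.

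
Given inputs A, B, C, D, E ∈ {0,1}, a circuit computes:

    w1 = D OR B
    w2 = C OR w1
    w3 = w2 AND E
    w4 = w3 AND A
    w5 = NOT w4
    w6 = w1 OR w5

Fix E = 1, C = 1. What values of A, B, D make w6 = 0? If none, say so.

Check with E = 1, C = 1 and A=1, B=0, D=0:
w1 = D OR B = 0 OR 0 = 0
w2 = C OR w1 = 1 OR 0 = 1
w3 = w2 AND E = 1 AND 1 = 1
w4 = w3 AND A = 1 AND 1 = 1
w5 = NOT w4 = NOT 1 = 0
w6 = w1 OR w5 = 0 OR 0 = 0
So w6 = 0.

A=1, B=0, D=0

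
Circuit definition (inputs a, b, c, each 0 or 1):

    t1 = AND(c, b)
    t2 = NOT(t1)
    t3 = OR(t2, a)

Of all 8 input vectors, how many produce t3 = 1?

7

t3 = OR(t2, a) must be 1, so at least one of t2, a is 1.
Enumerating the 8 input combinations, 7 give t3 = 1 and 1 give t3 = 0.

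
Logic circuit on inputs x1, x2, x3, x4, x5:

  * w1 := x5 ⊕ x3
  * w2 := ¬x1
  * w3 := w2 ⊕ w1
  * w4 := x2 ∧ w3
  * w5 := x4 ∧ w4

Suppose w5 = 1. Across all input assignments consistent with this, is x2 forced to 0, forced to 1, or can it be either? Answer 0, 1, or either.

1

w5 = x4 ∧ w4 must be 1, so both x4 = 1 and w4 = 1.
w4 = x2 ∧ w3 must be 1, so both x2 = 1 and w3 = 1.
w3 = w2 ⊕ w1 must be 1, so w2 and w1 differ.
Every assignment with w5 = 1 has x2 = 1; there are 4 such assignment(s).
  x1=0, x2=1, x3=0, x4=1, x5=0
  x1=0, x2=1, x3=1, x4=1, x5=1
  x1=1, x2=1, x3=0, x4=1, x5=1
  x1=1, x2=1, x3=1, x4=1, x5=0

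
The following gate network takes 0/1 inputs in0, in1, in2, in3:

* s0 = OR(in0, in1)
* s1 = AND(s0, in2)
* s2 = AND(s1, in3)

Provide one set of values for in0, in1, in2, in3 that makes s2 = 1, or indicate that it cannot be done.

in0=0, in1=1, in2=1, in3=1

s2 = AND(s1, in3) must be 1, so both s1 = 1 and in3 = 1.
s1 = AND(s0, in2) must be 1, so both s0 = 1 and in2 = 1.
Check with in0=0, in1=1, in2=1, in3=1:
s0 = OR(in0, in1) = OR(0, 1) = 1
s1 = AND(s0, in2) = AND(1, 1) = 1
s2 = AND(s1, in3) = AND(1, 1) = 1
So s2 = 1 as required.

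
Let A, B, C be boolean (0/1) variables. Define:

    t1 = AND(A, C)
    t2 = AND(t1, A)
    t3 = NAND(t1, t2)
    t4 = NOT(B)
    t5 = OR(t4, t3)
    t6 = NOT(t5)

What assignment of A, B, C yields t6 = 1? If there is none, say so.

t6 = NOT(t5) must be 1, so t5 = 0.
t5 = OR(t4, t3) must be 0, so both t4 = 0 and t3 = 0.
Check with A=1 B=1 C=1:
t1 = AND(A, C) = AND(1, 1) = 1
t2 = AND(t1, A) = AND(1, 1) = 1
t3 = NAND(t1, t2) = NAND(1, 1) = 0
t4 = NOT(B) = NOT 1 = 0
t5 = OR(t4, t3) = OR(0, 0) = 0
t6 = NOT(t5) = NOT 0 = 1
So t6 = 1 as required.

A=1 B=1 C=1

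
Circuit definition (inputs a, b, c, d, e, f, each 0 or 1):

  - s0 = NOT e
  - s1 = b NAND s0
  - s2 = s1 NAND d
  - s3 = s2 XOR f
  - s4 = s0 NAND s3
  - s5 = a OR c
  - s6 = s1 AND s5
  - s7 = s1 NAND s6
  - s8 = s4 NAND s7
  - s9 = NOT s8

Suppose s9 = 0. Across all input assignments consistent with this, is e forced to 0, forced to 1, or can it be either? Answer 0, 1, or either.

Both values of e occur among assignments with s9 = 0:
  e=0: a=0, b=0, c=0, d=0, e=0, f=0
  e=1: a=0, b=0, c=1, d=0, e=1, f=0

either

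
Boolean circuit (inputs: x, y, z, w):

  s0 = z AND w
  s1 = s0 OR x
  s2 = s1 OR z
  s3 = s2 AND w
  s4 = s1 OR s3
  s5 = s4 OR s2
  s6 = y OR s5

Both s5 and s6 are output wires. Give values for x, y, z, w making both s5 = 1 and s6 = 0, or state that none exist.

no solution exists

Across all 16 input combinations, none give both s5 = 1 and s6 = 0.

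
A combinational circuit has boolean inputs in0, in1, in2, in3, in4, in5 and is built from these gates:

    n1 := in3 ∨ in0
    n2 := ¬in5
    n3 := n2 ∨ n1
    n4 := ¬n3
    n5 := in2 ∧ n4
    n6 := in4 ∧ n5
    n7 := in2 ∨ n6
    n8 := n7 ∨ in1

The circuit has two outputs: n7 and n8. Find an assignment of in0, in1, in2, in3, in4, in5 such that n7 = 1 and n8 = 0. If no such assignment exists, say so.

Across all 64 input combinations, none give both n7 = 1 and n8 = 0.

no solution exists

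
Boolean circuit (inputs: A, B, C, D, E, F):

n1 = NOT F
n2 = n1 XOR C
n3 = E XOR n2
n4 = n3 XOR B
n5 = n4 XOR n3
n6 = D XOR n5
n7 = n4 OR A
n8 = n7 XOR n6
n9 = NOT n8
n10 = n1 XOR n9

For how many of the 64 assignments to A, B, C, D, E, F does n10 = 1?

32

n10 = n1 XOR n9 must be 1, so n1 and n9 differ.
Enumerating the 64 input combinations, 32 give n10 = 1 and 32 give n10 = 0.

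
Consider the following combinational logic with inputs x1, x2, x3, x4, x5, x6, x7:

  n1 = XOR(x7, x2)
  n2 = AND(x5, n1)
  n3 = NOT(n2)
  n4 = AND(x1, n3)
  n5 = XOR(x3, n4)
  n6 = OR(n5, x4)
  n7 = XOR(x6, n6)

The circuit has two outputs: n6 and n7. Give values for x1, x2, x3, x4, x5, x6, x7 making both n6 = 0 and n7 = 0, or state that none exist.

x1=0 x2=0 x3=0 x4=0 x5=0 x6=0 x7=1

Check with x1=0 x2=0 x3=0 x4=0 x5=0 x6=0 x7=1:
n1 = XOR(x7, x2) = XOR(1, 0) = 1
n2 = AND(x5, n1) = AND(0, 1) = 0
n3 = NOT(n2) = NOT 0 = 1
n4 = AND(x1, n3) = AND(0, 1) = 0
n5 = XOR(x3, n4) = XOR(0, 0) = 0
n6 = OR(n5, x4) = OR(0, 0) = 0
n7 = XOR(x6, n6) = XOR(0, 0) = 0
So n6 = 0 and n7 = 0.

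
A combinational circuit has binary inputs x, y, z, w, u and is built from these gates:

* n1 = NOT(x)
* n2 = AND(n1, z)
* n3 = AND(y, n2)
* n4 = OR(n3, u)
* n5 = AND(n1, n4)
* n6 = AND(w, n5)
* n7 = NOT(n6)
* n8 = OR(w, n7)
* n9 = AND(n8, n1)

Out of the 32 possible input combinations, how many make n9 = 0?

n9 = AND(n8, n1) must be 0, so at least one of n8, n1 is 0.
Enumerating the 32 input combinations, 16 give n9 = 0 and 16 give n9 = 1.

16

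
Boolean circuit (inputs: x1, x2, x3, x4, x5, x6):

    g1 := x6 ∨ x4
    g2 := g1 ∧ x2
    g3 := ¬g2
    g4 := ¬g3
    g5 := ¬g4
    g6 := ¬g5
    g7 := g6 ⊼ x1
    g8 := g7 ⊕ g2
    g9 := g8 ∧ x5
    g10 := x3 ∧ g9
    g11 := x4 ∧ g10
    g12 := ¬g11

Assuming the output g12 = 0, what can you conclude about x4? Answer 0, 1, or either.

1

g12 = ¬g11 must be 0, so g11 = 1.
Every assignment with g12 = 0 has x4 = 1; there are 6 such assignment(s).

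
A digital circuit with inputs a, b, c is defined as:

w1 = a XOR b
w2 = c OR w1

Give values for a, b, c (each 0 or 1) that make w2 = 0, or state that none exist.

w2 = c OR w1 must be 0, so both c = 0 and w1 = 0.
w1 = a XOR b must be 0, so a and b are equal.
Check with a=0, b=0, c=0:
w1 = a XOR b = 0 XOR 0 = 0
w2 = c OR w1 = 0 OR 0 = 0
So w2 = 0 as required.

a=0, b=0, c=0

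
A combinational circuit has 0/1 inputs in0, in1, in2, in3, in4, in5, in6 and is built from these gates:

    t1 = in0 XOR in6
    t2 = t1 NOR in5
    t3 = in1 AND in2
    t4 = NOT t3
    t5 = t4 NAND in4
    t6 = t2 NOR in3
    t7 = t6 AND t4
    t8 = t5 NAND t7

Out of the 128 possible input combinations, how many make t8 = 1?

t8 = t5 NAND t7 must be 1, so at least one of t5, t7 is 0.
Enumerating the 128 input combinations, 110 give t8 = 1 and 18 give t8 = 0.

110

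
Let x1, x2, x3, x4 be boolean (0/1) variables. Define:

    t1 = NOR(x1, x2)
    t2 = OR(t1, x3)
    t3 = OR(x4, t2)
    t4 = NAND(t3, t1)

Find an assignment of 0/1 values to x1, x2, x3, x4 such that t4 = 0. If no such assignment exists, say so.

Check with x1=0 x2=0 x3=0 x4=0:
t1 = NOR(x1, x2) = NOR(0, 0) = 1
t2 = OR(t1, x3) = OR(1, 0) = 1
t3 = OR(x4, t2) = OR(0, 1) = 1
t4 = NAND(t3, t1) = NAND(1, 1) = 0
So t4 = 0 as required.

x1=0 x2=0 x3=0 x4=0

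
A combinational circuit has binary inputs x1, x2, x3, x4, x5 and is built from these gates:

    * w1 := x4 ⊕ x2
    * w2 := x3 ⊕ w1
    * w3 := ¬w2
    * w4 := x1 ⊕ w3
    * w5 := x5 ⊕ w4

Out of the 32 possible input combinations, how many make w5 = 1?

w5 = x5 ⊕ w4 must be 1, so x5 and w4 differ.
Enumerating the 32 input combinations, 16 give w5 = 1 and 16 give w5 = 0.

16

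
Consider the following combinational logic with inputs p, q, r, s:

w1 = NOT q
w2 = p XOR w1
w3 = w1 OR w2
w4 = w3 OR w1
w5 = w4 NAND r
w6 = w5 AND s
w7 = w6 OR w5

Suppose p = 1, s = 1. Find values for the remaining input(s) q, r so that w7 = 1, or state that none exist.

q=0, r=0

Check with p = 1, s = 1 and q=0, r=0:
w1 = NOT q = NOT 0 = 1
w2 = p XOR w1 = 1 XOR 1 = 0
w3 = w1 OR w2 = 1 OR 0 = 1
w4 = w3 OR w1 = 1 OR 1 = 1
w5 = w4 NAND r = 1 NAND 0 = 1
w6 = w5 AND s = 1 AND 1 = 1
w7 = w6 OR w5 = 1 OR 1 = 1
So w7 = 1.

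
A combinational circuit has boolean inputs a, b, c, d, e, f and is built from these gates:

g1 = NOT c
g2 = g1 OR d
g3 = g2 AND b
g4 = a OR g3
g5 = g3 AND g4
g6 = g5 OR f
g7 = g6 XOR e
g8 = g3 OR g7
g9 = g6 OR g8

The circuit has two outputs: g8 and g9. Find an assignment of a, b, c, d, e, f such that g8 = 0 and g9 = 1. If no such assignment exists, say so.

a=0, b=0, c=1, d=0, e=1, f=1

Check with a=0, b=0, c=1, d=0, e=1, f=1:
g1 = NOT c = NOT 1 = 0
g2 = g1 OR d = 0 OR 0 = 0
g3 = g2 AND b = 0 AND 0 = 0
g4 = a OR g3 = 0 OR 0 = 0
g5 = g3 AND g4 = 0 AND 0 = 0
g6 = g5 OR f = 0 OR 1 = 1
g7 = g6 XOR e = 1 XOR 1 = 0
g8 = g3 OR g7 = 0 OR 0 = 0
g9 = g6 OR g8 = 1 OR 0 = 1
So g8 = 0 and g9 = 1.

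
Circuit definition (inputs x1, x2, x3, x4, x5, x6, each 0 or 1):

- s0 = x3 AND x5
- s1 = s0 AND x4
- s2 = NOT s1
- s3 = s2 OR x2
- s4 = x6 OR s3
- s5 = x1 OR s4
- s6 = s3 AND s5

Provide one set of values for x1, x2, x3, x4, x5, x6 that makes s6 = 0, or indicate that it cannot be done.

x1=0 x2=0 x3=1 x4=1 x5=1 x6=0

Check with x1=0 x2=0 x3=1 x4=1 x5=1 x6=0:
s0 = x3 AND x5 = 1 AND 1 = 1
s1 = s0 AND x4 = 1 AND 1 = 1
s2 = NOT s1 = NOT 1 = 0
s3 = s2 OR x2 = 0 OR 0 = 0
s4 = x6 OR s3 = 0 OR 0 = 0
s5 = x1 OR s4 = 0 OR 0 = 0
s6 = s3 AND s5 = 0 AND 0 = 0
So s6 = 0 as required.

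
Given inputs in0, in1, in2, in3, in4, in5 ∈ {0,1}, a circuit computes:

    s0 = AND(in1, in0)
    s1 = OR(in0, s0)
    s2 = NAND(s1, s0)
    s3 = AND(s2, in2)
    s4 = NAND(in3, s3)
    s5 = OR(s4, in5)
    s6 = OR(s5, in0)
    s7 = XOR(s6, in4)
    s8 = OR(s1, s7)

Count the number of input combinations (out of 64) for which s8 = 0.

s8 = OR(s1, s7) must be 0, so both s1 = 0 and s7 = 0.
Enumerating the 64 input combinations, 16 give s8 = 0 and 48 give s8 = 1.

16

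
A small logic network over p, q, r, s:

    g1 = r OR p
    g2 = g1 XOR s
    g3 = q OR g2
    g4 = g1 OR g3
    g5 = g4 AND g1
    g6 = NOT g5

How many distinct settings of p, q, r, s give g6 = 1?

g6 = NOT g5 must be 1, so g5 = 0.
g5 = g4 AND g1 must be 0, so at least one of g4, g1 is 0.
Satisfying assignments:
  p=0, q=0, r=0, s=0
  p=0, q=0, r=0, s=1
  p=0, q=1, r=0, s=0
  p=0, q=1, r=0, s=1

4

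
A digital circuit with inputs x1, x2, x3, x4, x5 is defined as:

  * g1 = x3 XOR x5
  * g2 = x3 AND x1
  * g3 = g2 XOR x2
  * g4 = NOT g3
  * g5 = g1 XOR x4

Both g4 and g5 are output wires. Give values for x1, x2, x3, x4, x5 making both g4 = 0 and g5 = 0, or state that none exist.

Check with x1=0, x2=1, x3=1, x4=1, x5=0:
g1 = x3 XOR x5 = 1 XOR 0 = 1
g2 = x3 AND x1 = 1 AND 0 = 0
g3 = g2 XOR x2 = 0 XOR 1 = 1
g4 = NOT g3 = NOT 1 = 0
g5 = g1 XOR x4 = 1 XOR 1 = 0
So g4 = 0 and g5 = 0.

x1=0, x2=1, x3=1, x4=1, x5=0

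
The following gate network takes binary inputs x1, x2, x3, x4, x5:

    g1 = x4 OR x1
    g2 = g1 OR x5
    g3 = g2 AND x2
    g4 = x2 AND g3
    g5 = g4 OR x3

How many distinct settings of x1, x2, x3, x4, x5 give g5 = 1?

g5 = g4 OR x3 must be 1, so at least one of g4, x3 is 1.
Enumerating the 32 input combinations, 23 give g5 = 1 and 9 give g5 = 0.

23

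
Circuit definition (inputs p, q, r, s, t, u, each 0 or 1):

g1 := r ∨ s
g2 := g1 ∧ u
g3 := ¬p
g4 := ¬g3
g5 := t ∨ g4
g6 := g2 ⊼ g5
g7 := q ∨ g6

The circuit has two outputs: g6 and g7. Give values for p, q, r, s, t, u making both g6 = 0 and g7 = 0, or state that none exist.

Check with p=1 q=0 r=0 s=1 t=1 u=1:
g1 = r ∨ s = 0 ∨ 1 = 1
g2 = g1 ∧ u = 1 ∧ 1 = 1
g3 = ¬p = ¬1 = 0
g4 = ¬g3 = ¬0 = 1
g5 = t ∨ g4 = 1 ∨ 1 = 1
g6 = g2 ⊼ g5 = 1 ⊼ 1 = 0
g7 = q ∨ g6 = 0 ∨ 0 = 0
So g6 = 0 and g7 = 0.

p=1 q=0 r=0 s=1 t=1 u=1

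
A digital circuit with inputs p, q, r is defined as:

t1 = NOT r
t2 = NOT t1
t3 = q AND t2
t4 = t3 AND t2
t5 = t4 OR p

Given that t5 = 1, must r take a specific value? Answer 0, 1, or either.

Both values of r occur among assignments with t5 = 1:
  r=0: p=1, q=0, r=0
  r=1: p=0, q=1, r=1

either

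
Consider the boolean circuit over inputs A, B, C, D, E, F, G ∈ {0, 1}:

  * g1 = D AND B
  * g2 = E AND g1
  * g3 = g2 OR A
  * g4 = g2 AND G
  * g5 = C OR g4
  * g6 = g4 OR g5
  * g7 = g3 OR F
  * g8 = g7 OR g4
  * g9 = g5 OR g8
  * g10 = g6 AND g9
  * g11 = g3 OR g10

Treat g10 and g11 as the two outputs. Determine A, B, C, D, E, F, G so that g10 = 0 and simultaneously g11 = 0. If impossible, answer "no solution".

Check with A=0 B=1 C=0 D=0 E=1 F=1 G=1:
g1 = D AND B = 0 AND 1 = 0
g2 = E AND g1 = 1 AND 0 = 0
g3 = g2 OR A = 0 OR 0 = 0
g4 = g2 AND G = 0 AND 1 = 0
g5 = C OR g4 = 0 OR 0 = 0
g6 = g4 OR g5 = 0 OR 0 = 0
g7 = g3 OR F = 0 OR 1 = 1
g8 = g7 OR g4 = 1 OR 0 = 1
g9 = g5 OR g8 = 0 OR 1 = 1
g10 = g6 AND g9 = 0 AND 1 = 0
g11 = g3 OR g10 = 0 OR 0 = 0
So g10 = 0 and g11 = 0.

A=0 B=1 C=0 D=0 E=1 F=1 G=1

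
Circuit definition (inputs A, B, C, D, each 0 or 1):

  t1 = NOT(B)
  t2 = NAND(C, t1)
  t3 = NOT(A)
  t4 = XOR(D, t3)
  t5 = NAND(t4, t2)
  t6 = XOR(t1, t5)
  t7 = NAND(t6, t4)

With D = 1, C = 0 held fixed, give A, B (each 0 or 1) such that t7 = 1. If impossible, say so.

A=1, B=1

t7 = NAND(t6, t4) must be 1, so at least one of t6, t4 is 0.
Check with D = 1, C = 0 and A=1, B=1:
t1 = NOT(B) = NOT 1 = 0
t2 = NAND(C, t1) = NAND(0, 0) = 1
t3 = NOT(A) = NOT 1 = 0
t4 = XOR(D, t3) = XOR(1, 0) = 1
t5 = NAND(t4, t2) = NAND(1, 1) = 0
t6 = XOR(t1, t5) = XOR(0, 0) = 0
t7 = NAND(t6, t4) = NAND(0, 1) = 1
So t7 = 1.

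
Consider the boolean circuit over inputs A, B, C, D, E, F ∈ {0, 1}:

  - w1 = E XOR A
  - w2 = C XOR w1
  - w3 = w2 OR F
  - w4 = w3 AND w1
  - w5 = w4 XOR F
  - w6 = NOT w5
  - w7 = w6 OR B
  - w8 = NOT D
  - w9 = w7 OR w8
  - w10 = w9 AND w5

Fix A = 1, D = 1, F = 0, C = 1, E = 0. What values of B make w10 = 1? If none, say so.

no solution exists

With A = 1, D = 1, F = 0, C = 1, E = 0 fixed, none of the 2 settings of B give w10 = 1.
For example, with B=0:
w1 = E XOR A = 0 XOR 1 = 1
w2 = C XOR w1 = 1 XOR 1 = 0
w3 = w2 OR F = 0 OR 0 = 0
w4 = w3 AND w1 = 0 AND 1 = 0
w5 = w4 XOR F = 0 XOR 0 = 0
w6 = NOT w5 = NOT 0 = 1
w7 = w6 OR B = 1 OR 0 = 1
w8 = NOT D = NOT 1 = 0
w9 = w7 OR w8 = 1 OR 0 = 1
w10 = w9 AND w5 = 1 AND 0 = 0
giving w10 = 0 ≠ 1.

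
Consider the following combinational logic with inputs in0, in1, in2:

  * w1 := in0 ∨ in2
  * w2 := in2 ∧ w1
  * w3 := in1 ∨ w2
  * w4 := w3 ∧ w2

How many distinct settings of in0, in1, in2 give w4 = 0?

4

w4 = w3 ∧ w2 must be 0, so at least one of w3, w2 is 0.
Satisfying assignments:
  in0=0, in1=0, in2=0
  in0=0, in1=1, in2=0
  in0=1, in1=0, in2=0
  in0=1, in1=1, in2=0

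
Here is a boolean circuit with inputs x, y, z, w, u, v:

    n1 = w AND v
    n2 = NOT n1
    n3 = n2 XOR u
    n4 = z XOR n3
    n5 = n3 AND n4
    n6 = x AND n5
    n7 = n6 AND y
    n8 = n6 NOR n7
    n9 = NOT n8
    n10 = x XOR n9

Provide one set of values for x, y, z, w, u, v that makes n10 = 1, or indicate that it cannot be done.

x=1 y=0 z=1 w=0 u=0 v=0

n10 = x XOR n9 must be 1, so x and n9 differ.
Check with x=1 y=0 z=1 w=0 u=0 v=0:
n1 = w AND v = 0 AND 0 = 0
n2 = NOT n1 = NOT 0 = 1
n3 = n2 XOR u = 1 XOR 0 = 1
n4 = z XOR n3 = 1 XOR 1 = 0
n5 = n3 AND n4 = 1 AND 0 = 0
n6 = x AND n5 = 1 AND 0 = 0
n7 = n6 AND y = 0 AND 0 = 0
n8 = n6 NOR n7 = 0 NOR 0 = 1
n9 = NOT n8 = NOT 1 = 0
n10 = x XOR n9 = 1 XOR 0 = 1
So n10 = 1 as required.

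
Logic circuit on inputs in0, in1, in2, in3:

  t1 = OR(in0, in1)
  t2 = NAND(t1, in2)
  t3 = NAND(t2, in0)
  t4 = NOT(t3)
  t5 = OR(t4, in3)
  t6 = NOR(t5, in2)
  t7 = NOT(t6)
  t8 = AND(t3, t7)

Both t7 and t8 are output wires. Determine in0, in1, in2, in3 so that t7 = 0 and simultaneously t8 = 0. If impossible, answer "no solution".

Check with in0=0, in1=1, in2=0, in3=0:
t1 = OR(in0, in1) = OR(0, 1) = 1
t2 = NAND(t1, in2) = NAND(1, 0) = 1
t3 = NAND(t2, in0) = NAND(1, 0) = 1
t4 = NOT(t3) = NOT 1 = 0
t5 = OR(t4, in3) = OR(0, 0) = 0
t6 = NOR(t5, in2) = NOR(0, 0) = 1
t7 = NOT(t6) = NOT 1 = 0
t8 = AND(t3, t7) = AND(1, 0) = 0
So t7 = 0 and t8 = 0.

in0=0, in1=1, in2=0, in3=0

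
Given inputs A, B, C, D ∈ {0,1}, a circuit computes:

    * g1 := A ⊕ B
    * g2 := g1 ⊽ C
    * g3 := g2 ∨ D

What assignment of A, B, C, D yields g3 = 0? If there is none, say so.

A=1 B=1 C=1 D=0

g3 = g2 ∨ D must be 0, so both g2 = 0 and D = 0.
g2 = g1 ⊽ C must be 0, so at least one of g1, C is 1.
Check with A=1 B=1 C=1 D=0:
g1 = A ⊕ B = 1 ⊕ 1 = 0
g2 = g1 ⊽ C = 0 ⊽ 1 = 0
g3 = g2 ∨ D = 0 ∨ 0 = 0
So g3 = 0 as required.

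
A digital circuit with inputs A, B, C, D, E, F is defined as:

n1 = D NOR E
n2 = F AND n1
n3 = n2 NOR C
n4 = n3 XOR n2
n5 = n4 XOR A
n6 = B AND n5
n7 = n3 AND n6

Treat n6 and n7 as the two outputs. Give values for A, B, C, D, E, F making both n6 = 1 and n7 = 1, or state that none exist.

Check with A=0, B=1, C=0, D=0, E=1, F=0:
n1 = D NOR E = 0 NOR 1 = 0
n2 = F AND n1 = 0 AND 0 = 0
n3 = n2 NOR C = 0 NOR 0 = 1
n4 = n3 XOR n2 = 1 XOR 0 = 1
n5 = n4 XOR A = 1 XOR 0 = 1
n6 = B AND n5 = 1 AND 1 = 1
n7 = n3 AND n6 = 1 AND 1 = 1
So n6 = 1 and n7 = 1.

A=0, B=1, C=0, D=0, E=1, F=0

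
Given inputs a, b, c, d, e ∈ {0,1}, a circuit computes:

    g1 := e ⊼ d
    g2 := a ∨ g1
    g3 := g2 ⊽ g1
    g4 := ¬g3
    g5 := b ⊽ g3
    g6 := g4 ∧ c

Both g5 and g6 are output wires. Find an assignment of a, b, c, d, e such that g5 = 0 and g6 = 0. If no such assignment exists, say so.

a=0 b=1 c=0 d=0 e=0

Check with a=0 b=1 c=0 d=0 e=0:
g1 = e ⊼ d = 0 ⊼ 0 = 1
g2 = a ∨ g1 = 0 ∨ 1 = 1
g3 = g2 ⊽ g1 = 1 ⊽ 1 = 0
g4 = ¬g3 = ¬0 = 1
g5 = b ⊽ g3 = 1 ⊽ 0 = 0
g6 = g4 ∧ c = 1 ∧ 0 = 0
So g5 = 0 and g6 = 0.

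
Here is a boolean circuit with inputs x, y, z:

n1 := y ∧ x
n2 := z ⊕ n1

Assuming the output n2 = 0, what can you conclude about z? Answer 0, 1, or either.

either

Both values of z occur among assignments with n2 = 0:
  z=0: x=0, y=0, z=0
  z=1: x=1, y=1, z=1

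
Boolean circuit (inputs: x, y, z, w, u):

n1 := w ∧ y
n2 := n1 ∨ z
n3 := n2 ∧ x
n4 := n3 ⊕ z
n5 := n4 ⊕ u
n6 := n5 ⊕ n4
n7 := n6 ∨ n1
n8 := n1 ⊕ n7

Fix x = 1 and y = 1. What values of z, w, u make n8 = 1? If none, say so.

n8 = n1 ⊕ n7 must be 1, so n1 and n7 differ.
Check with x = 1 and y = 1 and z=0, w=0, u=1:
n1 = w ∧ y = 0 ∧ 1 = 0
n2 = n1 ∨ z = 0 ∨ 0 = 0
n3 = n2 ∧ x = 0 ∧ 1 = 0
n4 = n3 ⊕ z = 0 ⊕ 0 = 0
n5 = n4 ⊕ u = 0 ⊕ 1 = 1
n6 = n5 ⊕ n4 = 1 ⊕ 0 = 1
n7 = n6 ∨ n1 = 1 ∨ 0 = 1
n8 = n1 ⊕ n7 = 0 ⊕ 1 = 1
So n8 = 1.

z=0, w=0, u=1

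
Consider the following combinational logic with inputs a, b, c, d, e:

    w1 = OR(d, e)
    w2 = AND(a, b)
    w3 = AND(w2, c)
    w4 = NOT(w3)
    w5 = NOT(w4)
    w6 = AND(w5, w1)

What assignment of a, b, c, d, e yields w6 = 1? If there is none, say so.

w6 = AND(w5, w1) must be 1, so both w5 = 1 and w1 = 1.
w5 = NOT(w4) must be 1, so w4 = 0.
w1 = OR(d, e) must be 1, so at least one of d, e is 1.
Check with a=1, b=1, c=1, d=1, e=0:
w1 = OR(d, e) = OR(1, 0) = 1
w2 = AND(a, b) = AND(1, 1) = 1
w3 = AND(w2, c) = AND(1, 1) = 1
w4 = NOT(w3) = NOT 1 = 0
w5 = NOT(w4) = NOT 0 = 1
w6 = AND(w5, w1) = AND(1, 1) = 1
So w6 = 1 as required.

a=1, b=1, c=1, d=1, e=0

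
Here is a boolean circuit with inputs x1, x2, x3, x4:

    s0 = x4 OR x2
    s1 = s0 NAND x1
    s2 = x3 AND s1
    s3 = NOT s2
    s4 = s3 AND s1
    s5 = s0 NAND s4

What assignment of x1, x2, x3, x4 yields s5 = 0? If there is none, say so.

x1=0 x2=1 x3=0 x4=1

s5 = s0 NAND s4 must be 0, so both s0 = 1 and s4 = 1.
Check with x1=0 x2=1 x3=0 x4=1:
s0 = x4 OR x2 = 1 OR 1 = 1
s1 = s0 NAND x1 = 1 NAND 0 = 1
s2 = x3 AND s1 = 0 AND 1 = 0
s3 = NOT s2 = NOT 0 = 1
s4 = s3 AND s1 = 1 AND 1 = 1
s5 = s0 NAND s4 = 1 NAND 1 = 0
So s5 = 0 as required.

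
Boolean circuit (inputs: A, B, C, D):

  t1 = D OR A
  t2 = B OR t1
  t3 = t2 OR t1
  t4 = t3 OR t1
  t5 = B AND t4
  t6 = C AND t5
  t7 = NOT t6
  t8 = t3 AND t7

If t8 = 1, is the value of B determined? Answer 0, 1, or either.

Both values of B occur among assignments with t8 = 1:
  B=0: A=0, B=0, C=0, D=1
  B=1: A=0, B=1, C=0, D=0

either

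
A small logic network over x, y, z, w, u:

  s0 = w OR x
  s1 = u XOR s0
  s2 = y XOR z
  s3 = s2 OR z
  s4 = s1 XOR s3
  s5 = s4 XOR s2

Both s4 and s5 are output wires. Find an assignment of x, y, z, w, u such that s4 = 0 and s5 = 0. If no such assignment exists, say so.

Check with x=0 y=1 z=1 w=1 u=0:
s0 = w OR x = 1 OR 0 = 1
s1 = u XOR s0 = 0 XOR 1 = 1
s2 = y XOR z = 1 XOR 1 = 0
s3 = s2 OR z = 0 OR 1 = 1
s4 = s1 XOR s3 = 1 XOR 1 = 0
s5 = s4 XOR s2 = 0 XOR 0 = 0
So s4 = 0 and s5 = 0.

x=0 y=1 z=1 w=1 u=0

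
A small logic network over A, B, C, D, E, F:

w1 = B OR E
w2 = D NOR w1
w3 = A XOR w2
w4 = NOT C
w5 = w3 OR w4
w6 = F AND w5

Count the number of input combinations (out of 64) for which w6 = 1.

24

w6 = F AND w5 must be 1, so both F = 1 and w5 = 1.
Enumerating the 64 input combinations, 24 give w6 = 1 and 40 give w6 = 0.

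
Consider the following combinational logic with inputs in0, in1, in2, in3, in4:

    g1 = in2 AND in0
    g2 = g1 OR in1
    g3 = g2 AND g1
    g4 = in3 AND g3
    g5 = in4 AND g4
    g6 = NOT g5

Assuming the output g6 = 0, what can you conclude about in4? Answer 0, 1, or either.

g6 = NOT g5 must be 0, so g5 = 1.
Every assignment with g6 = 0 has in4 = 1; there are 2 such assignment(s).
  in0=1, in1=0, in2=1, in3=1, in4=1
  in0=1, in1=1, in2=1, in3=1, in4=1

1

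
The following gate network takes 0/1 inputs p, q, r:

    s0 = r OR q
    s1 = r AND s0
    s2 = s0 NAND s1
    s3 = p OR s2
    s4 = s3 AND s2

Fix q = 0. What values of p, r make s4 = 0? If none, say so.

Check with q = 0 and p=1, r=1:
s0 = r OR q = 1 OR 0 = 1
s1 = r AND s0 = 1 AND 1 = 1
s2 = s0 NAND s1 = 1 NAND 1 = 0
s3 = p OR s2 = 1 OR 0 = 1
s4 = s3 AND s2 = 1 AND 0 = 0
So s4 = 0.

p=1, r=1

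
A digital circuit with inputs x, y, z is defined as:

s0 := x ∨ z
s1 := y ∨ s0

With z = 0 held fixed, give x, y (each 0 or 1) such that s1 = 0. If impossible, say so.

x=0 y=0

s1 = y ∨ s0 must be 0, so both y = 0 and s0 = 0.
s0 = x ∨ z must be 0, so both x = 0 and z = 0.
Check with z = 0 and x=0, y=0:
s0 = x ∨ z = 0 ∨ 0 = 0
s1 = y ∨ s0 = 0 ∨ 0 = 0
So s1 = 0.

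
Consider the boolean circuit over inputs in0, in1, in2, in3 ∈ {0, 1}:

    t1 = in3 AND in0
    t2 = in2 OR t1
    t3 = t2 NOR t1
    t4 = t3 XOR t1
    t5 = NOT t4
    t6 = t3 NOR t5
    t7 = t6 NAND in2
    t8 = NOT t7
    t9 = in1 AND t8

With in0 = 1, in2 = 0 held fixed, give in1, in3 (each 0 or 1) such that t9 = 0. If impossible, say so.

t9 = in1 AND t8 must be 0, so at least one of in1, t8 is 0.
Check with in0 = 1, in2 = 0 and in1=0, in3=0:
t1 = in3 AND in0 = 0 AND 1 = 0
t2 = in2 OR t1 = 0 OR 0 = 0
t3 = t2 NOR t1 = 0 NOR 0 = 1
t4 = t3 XOR t1 = 1 XOR 0 = 1
t5 = NOT t4 = NOT 1 = 0
t6 = t3 NOR t5 = 1 NOR 0 = 0
t7 = t6 NAND in2 = 0 NAND 0 = 1
t8 = NOT t7 = NOT 1 = 0
t9 = in1 AND t8 = 0 AND 0 = 0
So t9 = 0.

in1=0, in3=0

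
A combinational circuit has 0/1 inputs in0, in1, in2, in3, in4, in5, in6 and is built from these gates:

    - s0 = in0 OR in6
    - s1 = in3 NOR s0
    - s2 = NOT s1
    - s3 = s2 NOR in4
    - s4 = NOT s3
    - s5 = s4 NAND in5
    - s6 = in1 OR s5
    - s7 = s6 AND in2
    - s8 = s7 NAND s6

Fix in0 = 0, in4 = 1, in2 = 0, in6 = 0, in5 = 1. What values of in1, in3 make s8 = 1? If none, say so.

in1=0 in3=0

s8 = s7 NAND s6 must be 1, so at least one of s7, s6 is 0.
Check with in0 = 0, in4 = 1, in2 = 0, in6 = 0, in5 = 1 and in1=0, in3=0:
s0 = in0 OR in6 = 0 OR 0 = 0
s1 = in3 NOR s0 = 0 NOR 0 = 1
s2 = NOT s1 = NOT 1 = 0
s3 = s2 NOR in4 = 0 NOR 1 = 0
s4 = NOT s3 = NOT 0 = 1
s5 = s4 NAND in5 = 1 NAND 1 = 0
s6 = in1 OR s5 = 0 OR 0 = 0
s7 = s6 AND in2 = 0 AND 0 = 0
s8 = s7 NAND s6 = 0 NAND 0 = 1
So s8 = 1.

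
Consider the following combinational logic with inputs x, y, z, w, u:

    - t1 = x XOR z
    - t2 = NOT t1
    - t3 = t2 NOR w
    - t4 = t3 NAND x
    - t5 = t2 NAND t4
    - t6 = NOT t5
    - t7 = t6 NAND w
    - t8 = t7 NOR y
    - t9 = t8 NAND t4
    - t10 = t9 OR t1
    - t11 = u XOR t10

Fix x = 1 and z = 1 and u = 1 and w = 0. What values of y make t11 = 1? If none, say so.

With x = 1 and z = 1 and u = 1 and w = 0 fixed, none of the 2 settings of y give t11 = 1.
For example, with y=0:
t1 = x XOR z = 1 XOR 1 = 0
t2 = NOT t1 = NOT 0 = 1
t3 = t2 NOR w = 1 NOR 0 = 0
t4 = t3 NAND x = 0 NAND 1 = 1
t5 = t2 NAND t4 = 1 NAND 1 = 0
t6 = NOT t5 = NOT 0 = 1
t7 = t6 NAND w = 1 NAND 0 = 1
t8 = t7 NOR y = 1 NOR 0 = 0
t9 = t8 NAND t4 = 0 NAND 1 = 1
t10 = t9 OR t1 = 1 OR 0 = 1
t11 = u XOR t10 = 1 XOR 1 = 0
giving t11 = 0 ≠ 1.

no solution exists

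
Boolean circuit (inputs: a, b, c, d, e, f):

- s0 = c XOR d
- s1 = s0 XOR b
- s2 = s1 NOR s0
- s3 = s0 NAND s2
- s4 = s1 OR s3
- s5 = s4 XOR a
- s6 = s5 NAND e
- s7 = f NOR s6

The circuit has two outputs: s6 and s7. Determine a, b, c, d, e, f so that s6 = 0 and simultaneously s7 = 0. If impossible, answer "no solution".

Check with a=0 b=0 c=0 d=1 e=1 f=1:
s0 = c XOR d = 0 XOR 1 = 1
s1 = s0 XOR b = 1 XOR 0 = 1
s2 = s1 NOR s0 = 1 NOR 1 = 0
s3 = s0 NAND s2 = 1 NAND 0 = 1
s4 = s1 OR s3 = 1 OR 1 = 1
s5 = s4 XOR a = 1 XOR 0 = 1
s6 = s5 NAND e = 1 NAND 1 = 0
s7 = f NOR s6 = 1 NOR 0 = 0
So s6 = 0 and s7 = 0.

a=0 b=0 c=0 d=1 e=1 f=1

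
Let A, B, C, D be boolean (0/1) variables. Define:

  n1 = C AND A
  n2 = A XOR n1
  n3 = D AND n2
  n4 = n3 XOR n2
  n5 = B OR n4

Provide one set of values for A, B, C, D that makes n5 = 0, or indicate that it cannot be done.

n5 = B OR n4 must be 0, so both B = 0 and n4 = 0.
Check with A=1, B=0, C=1, D=1:
n1 = C AND A = 1 AND 1 = 1
n2 = A XOR n1 = 1 XOR 1 = 0
n3 = D AND n2 = 1 AND 0 = 0
n4 = n3 XOR n2 = 0 XOR 0 = 0
n5 = B OR n4 = 0 OR 0 = 0
So n5 = 0 as required.

A=1, B=0, C=1, D=1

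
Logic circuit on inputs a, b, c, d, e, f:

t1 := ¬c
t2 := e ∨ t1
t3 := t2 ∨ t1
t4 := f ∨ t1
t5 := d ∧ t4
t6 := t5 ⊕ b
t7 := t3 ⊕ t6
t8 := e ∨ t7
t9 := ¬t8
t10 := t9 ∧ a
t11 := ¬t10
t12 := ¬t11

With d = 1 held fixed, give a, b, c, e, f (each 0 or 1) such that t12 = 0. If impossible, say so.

t12 = ¬t11 must be 0, so t11 = 1.
t11 = ¬t10 must be 1, so t10 = 0.
Check with d = 1 and a=0, b=0, c=0, e=0, f=1:
t1 = ¬c = ¬0 = 1
t2 = e ∨ t1 = 0 ∨ 1 = 1
t3 = t2 ∨ t1 = 1 ∨ 1 = 1
t4 = f ∨ t1 = 1 ∨ 1 = 1
t5 = d ∧ t4 = 1 ∧ 1 = 1
t6 = t5 ⊕ b = 1 ⊕ 0 = 1
t7 = t3 ⊕ t6 = 1 ⊕ 1 = 0
t8 = e ∨ t7 = 0 ∨ 0 = 0
t9 = ¬t8 = ¬0 = 1
t10 = t9 ∧ a = 1 ∧ 0 = 0
t11 = ¬t10 = ¬0 = 1
t12 = ¬t11 = ¬1 = 0
So t12 = 0.

a=0, b=0, c=0, e=0, f=1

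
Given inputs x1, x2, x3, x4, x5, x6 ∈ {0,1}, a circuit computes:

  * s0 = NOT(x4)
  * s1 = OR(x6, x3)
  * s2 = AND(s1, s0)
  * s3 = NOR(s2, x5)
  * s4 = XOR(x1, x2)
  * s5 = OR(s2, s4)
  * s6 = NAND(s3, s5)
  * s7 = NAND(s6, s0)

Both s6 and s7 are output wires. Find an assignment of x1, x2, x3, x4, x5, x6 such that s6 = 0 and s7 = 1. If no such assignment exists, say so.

x1=0, x2=1, x3=0, x4=1, x5=0, x6=0

Check with x1=0, x2=1, x3=0, x4=1, x5=0, x6=0:
s0 = NOT(x4) = NOT 1 = 0
s1 = OR(x6, x3) = OR(0, 0) = 0
s2 = AND(s1, s0) = AND(0, 0) = 0
s3 = NOR(s2, x5) = NOR(0, 0) = 1
s4 = XOR(x1, x2) = XOR(0, 1) = 1
s5 = OR(s2, s4) = OR(0, 1) = 1
s6 = NAND(s3, s5) = NAND(1, 1) = 0
s7 = NAND(s6, s0) = NAND(0, 0) = 1
So s6 = 0 and s7 = 1.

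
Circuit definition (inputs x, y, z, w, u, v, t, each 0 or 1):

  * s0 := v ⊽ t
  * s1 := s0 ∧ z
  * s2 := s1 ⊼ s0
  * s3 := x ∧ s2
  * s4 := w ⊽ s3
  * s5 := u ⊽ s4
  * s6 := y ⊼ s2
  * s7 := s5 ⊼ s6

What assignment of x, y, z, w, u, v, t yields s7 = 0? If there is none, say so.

x=1, y=0, z=0, w=1, u=0, v=1, t=0

Check with x=1, y=0, z=0, w=1, u=0, v=1, t=0:
s0 = v ⊽ t = 1 ⊽ 0 = 0
s1 = s0 ∧ z = 0 ∧ 0 = 0
s2 = s1 ⊼ s0 = 0 ⊼ 0 = 1
s3 = x ∧ s2 = 1 ∧ 1 = 1
s4 = w ⊽ s3 = 1 ⊽ 1 = 0
s5 = u ⊽ s4 = 0 ⊽ 0 = 1
s6 = y ⊼ s2 = 0 ⊼ 1 = 1
s7 = s5 ⊼ s6 = 1 ⊼ 1 = 0
So s7 = 0 as required.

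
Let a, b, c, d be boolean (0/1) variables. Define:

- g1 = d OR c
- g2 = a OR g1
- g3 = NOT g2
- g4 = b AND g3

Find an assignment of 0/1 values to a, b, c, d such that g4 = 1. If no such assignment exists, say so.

a=0 b=1 c=0 d=0

g4 = b AND g3 must be 1, so both b = 1 and g3 = 1.
g3 = NOT g2 must be 1, so g2 = 0.
Check with a=0 b=1 c=0 d=0:
g1 = d OR c = 0 OR 0 = 0
g2 = a OR g1 = 0 OR 0 = 0
g3 = NOT g2 = NOT 0 = 1
g4 = b AND g3 = 1 AND 1 = 1
So g4 = 1 as required.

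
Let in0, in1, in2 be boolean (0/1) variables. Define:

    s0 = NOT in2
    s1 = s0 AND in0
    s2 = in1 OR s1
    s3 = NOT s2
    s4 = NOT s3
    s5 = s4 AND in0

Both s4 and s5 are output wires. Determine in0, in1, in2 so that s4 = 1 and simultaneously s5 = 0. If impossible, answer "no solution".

Check with in0=0, in1=1, in2=0:
s0 = NOT in2 = NOT 0 = 1
s1 = s0 AND in0 = 1 AND 0 = 0
s2 = in1 OR s1 = 1 OR 0 = 1
s3 = NOT s2 = NOT 1 = 0
s4 = NOT s3 = NOT 0 = 1
s5 = s4 AND in0 = 1 AND 0 = 0
So s4 = 1 and s5 = 0.

in0=0, in1=1, in2=0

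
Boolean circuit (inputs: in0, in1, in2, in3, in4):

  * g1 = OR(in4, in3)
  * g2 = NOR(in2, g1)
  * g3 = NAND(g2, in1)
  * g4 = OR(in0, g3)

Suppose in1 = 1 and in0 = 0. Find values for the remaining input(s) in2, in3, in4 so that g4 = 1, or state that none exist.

in2=1 in3=1 in4=1

Check with in1 = 1 and in0 = 0 and in2=1, in3=1, in4=1:
g1 = OR(in4, in3) = OR(1, 1) = 1
g2 = NOR(in2, g1) = NOR(1, 1) = 0
g3 = NAND(g2, in1) = NAND(0, 1) = 1
g4 = OR(in0, g3) = OR(0, 1) = 1
So g4 = 1.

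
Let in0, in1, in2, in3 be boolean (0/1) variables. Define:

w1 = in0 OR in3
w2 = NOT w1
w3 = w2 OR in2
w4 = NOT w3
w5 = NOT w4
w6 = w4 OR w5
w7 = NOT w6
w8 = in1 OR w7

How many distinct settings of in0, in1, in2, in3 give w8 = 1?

w8 = in1 OR w7 must be 1, so at least one of in1, w7 is 1.
Enumerating the 16 input combinations, 8 give w8 = 1 and 8 give w8 = 0.

8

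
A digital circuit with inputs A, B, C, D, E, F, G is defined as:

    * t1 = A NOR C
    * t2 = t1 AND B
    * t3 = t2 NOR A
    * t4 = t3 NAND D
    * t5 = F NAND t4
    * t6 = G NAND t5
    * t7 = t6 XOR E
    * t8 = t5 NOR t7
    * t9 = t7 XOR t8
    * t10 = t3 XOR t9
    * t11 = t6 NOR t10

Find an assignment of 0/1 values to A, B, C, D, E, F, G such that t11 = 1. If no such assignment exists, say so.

t11 = t6 NOR t10 must be 1, so both t6 = 0 and t10 = 0.
t6 = G NAND t5 must be 0, so both G = 1 and t5 = 1.
t10 = t3 XOR t9 must be 0, so t3 and t9 are equal.
Check with A=1, B=0, C=1, D=0, E=0, F=0, G=1:
t1 = A NOR C = 1 NOR 1 = 0
t2 = t1 AND B = 0 AND 0 = 0
t3 = t2 NOR A = 0 NOR 1 = 0
t4 = t3 NAND D = 0 NAND 0 = 1
t5 = F NAND t4 = 0 NAND 1 = 1
t6 = G NAND t5 = 1 NAND 1 = 0
t7 = t6 XOR E = 0 XOR 0 = 0
t8 = t5 NOR t7 = 1 NOR 0 = 0
t9 = t7 XOR t8 = 0 XOR 0 = 0
t10 = t3 XOR t9 = 0 XOR 0 = 0
t11 = t6 NOR t10 = 0 NOR 0 = 1
So t11 = 1 as required.

A=1, B=0, C=1, D=0, E=0, F=0, G=1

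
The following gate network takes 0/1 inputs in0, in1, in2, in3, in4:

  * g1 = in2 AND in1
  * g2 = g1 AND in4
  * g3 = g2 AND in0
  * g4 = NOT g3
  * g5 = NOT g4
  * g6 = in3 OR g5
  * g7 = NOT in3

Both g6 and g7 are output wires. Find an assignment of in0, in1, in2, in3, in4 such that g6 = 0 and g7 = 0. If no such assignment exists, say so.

no solution exists

Across all 32 input combinations, none give both g6 = 0 and g7 = 0.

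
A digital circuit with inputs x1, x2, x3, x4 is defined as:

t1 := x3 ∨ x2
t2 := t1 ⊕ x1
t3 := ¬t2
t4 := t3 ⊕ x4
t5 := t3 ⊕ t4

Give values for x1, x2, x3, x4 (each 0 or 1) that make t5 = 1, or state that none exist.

t5 = t3 ⊕ t4 must be 1, so t3 and t4 differ.
Check with x1=0, x2=0, x3=0, x4=1:
t1 = x3 ∨ x2 = 0 ∨ 0 = 0
t2 = t1 ⊕ x1 = 0 ⊕ 0 = 0
t3 = ¬t2 = ¬0 = 1
t4 = t3 ⊕ x4 = 1 ⊕ 1 = 0
t5 = t3 ⊕ t4 = 1 ⊕ 0 = 1
So t5 = 1 as required.

x1=0, x2=0, x3=0, x4=1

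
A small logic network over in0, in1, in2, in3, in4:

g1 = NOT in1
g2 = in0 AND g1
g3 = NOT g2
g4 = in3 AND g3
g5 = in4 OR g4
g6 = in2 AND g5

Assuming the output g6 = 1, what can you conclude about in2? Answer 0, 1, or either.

g6 = in2 AND g5 must be 1, so both in2 = 1 and g5 = 1.
g5 = in4 OR g4 must be 1, so at least one of in4, g4 is 1.
Every assignment with g6 = 1 has in2 = 1; there are 11 such assignment(s).

1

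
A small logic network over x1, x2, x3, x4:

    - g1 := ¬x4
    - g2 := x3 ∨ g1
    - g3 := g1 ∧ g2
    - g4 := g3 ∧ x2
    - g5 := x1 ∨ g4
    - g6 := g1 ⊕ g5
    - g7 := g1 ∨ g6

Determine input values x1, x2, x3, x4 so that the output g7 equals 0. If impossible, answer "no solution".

Check with x1=0 x2=0 x3=0 x4=1:
g1 = ¬x4 = ¬1 = 0
g2 = x3 ∨ g1 = 0 ∨ 0 = 0
g3 = g1 ∧ g2 = 0 ∧ 0 = 0
g4 = g3 ∧ x2 = 0 ∧ 0 = 0
g5 = x1 ∨ g4 = 0 ∨ 0 = 0
g6 = g1 ⊕ g5 = 0 ⊕ 0 = 0
g7 = g1 ∨ g6 = 0 ∨ 0 = 0
So g7 = 0 as required.

x1=0 x2=0 x3=0 x4=1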